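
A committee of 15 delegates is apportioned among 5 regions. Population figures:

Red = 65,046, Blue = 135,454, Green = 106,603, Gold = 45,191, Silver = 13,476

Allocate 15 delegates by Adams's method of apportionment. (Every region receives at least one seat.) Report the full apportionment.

Standard divisor 365770/15 ≈ 24384.667; standard quotas: Red 2.667, Blue 5.555, Green 4.372, Gold 1.853, Silver 0.553.
Rounding up gives 3, 6, 5, 2, 1 = 17 seats, so the divisor must be adjusted.
With modified divisor 29800: modified quotas Red 2.183, Blue 4.545, Green 3.577, Gold 1.516, Silver 0.452.
Rounding up: Red 3, Blue 5, Green 4, Gold 2, Silver 1 (total 15).

Red 3, Blue 5, Green 4, Gold 2, Silver 1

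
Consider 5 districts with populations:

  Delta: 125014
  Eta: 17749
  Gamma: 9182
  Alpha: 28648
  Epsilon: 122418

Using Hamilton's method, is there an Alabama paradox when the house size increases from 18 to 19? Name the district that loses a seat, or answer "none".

Gamma

At 18 seats: Delta 7, Eta 1, Gamma 1, Alpha 2, Epsilon 7.
At 19 seats: Delta 8, Eta 1, Gamma 0, Alpha 2, Epsilon 8.
Gamma drops from 1 to 0.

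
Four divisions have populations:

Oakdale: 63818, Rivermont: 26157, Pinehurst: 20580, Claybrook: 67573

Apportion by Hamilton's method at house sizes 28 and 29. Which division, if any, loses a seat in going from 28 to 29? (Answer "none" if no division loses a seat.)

At 28 seats: Oakdale 10, Rivermont 4, Pinehurst 3, Claybrook 11.
At 29 seats: Oakdale 11, Rivermont 4, Pinehurst 3, Claybrook 11.
No division's allocation decreased.

none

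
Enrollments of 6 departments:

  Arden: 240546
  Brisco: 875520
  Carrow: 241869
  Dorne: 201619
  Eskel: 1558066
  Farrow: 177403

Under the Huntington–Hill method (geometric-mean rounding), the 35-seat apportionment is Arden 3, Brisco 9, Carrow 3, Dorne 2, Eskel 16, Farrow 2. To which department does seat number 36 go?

Eskel

Priority for the next seat is population ÷ (√(s·(s+1))).
Priorities: Arden 69439.649, Brisco 92287.911, Carrow 69821.566, Dorne 82310.612, Eskel 94471.628, Farrow 72424.471.
Highest priority: Eskel.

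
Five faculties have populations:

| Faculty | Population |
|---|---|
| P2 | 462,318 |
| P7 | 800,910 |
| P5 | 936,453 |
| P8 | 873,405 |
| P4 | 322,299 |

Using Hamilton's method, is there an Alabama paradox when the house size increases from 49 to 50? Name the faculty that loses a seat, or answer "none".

P4

At 49 seats: P2 7, P7 11, P5 13, P8 13, P4 5.
At 50 seats: P2 7, P7 12, P5 14, P8 13, P4 4.
P4 drops from 5 to 4.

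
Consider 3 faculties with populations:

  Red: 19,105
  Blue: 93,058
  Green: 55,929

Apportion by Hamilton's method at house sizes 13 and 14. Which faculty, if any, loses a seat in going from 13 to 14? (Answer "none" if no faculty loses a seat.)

At 13 seats: Red 2, Blue 7, Green 4.
At 14 seats: Red 1, Blue 8, Green 5.
Red drops from 2 to 1.

Red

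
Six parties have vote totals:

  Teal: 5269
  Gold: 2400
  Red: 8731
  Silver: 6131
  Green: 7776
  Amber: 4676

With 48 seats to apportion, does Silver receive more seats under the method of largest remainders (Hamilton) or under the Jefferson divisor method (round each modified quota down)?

Hamilton: Teal 7, Gold 3, Red 12, Silver 8, Green 11, Amber 7.
Jefferson: Teal 7, Gold 3, Red 12, Silver 9, Green 11, Amber 6.
Silver gets 8 under Hamilton and 9 under Jefferson.

Jefferson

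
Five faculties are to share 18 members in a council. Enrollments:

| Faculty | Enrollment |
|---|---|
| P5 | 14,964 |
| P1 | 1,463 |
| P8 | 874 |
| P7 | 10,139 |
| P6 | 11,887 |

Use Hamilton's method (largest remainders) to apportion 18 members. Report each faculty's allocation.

Standard divisor: 39327 ÷ 18 ≈ 2184.833.
Standard quotas: P5 6.8490, P1 0.6696, P8 0.4000, P7 4.6406, P6 5.4407.
Lower quotas: P5 6, P1 0, P8 0, P7 4, P6 5 (sum 15, leaving 3 seats).
Remainders in descending order: P5 0.8490, P1 0.6696, P7 0.6406, P6 0.4407, P8 0.4000.
Largest remainders: P5, P1, P7 receive the extra seats.

P5 7; P1 1; P8 0; P7 5; P6 5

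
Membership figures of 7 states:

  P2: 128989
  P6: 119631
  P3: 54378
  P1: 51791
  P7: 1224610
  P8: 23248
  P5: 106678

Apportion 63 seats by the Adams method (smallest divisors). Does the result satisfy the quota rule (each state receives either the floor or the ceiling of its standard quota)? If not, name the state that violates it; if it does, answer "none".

Standard quotas: P2 4.754, P6 4.409, P3 2.004, P1 1.909, P7 45.135, P8 0.857, P5 3.932.
Adams allocation: P2 5, P6 5, P3 2, P1 2, P7 44, P8 1, P5 4.
P7 has quota 45.135 (lower 45, upper 46) but receives 44 — outside the quota interval.

P7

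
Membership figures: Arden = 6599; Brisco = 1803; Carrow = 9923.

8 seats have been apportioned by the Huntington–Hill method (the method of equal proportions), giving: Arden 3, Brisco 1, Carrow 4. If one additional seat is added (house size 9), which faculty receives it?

Carrow

Priority for the next seat is population ÷ (√(s·(s+1))).
Priorities: Arden 1904.967, Brisco 1274.914, Carrow 2218.850.
Highest priority: Carrow.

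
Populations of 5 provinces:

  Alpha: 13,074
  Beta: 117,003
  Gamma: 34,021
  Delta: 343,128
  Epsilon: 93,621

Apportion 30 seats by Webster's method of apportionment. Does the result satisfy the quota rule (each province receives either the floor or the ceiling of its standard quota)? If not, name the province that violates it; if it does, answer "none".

Delta

Standard quotas: Alpha 0.653, Beta 5.842, Gamma 1.699, Delta 17.132, Epsilon 4.674.
Webster allocation: Alpha 1, Beta 6, Gamma 2, Delta 16, Epsilon 5.
Delta has quota 17.132 (lower 17, upper 18) but receives 16 — outside the quota interval.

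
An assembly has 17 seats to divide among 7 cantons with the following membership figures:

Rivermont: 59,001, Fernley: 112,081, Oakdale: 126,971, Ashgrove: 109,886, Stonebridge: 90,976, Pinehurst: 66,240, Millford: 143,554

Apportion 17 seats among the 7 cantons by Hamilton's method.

Rivermont: 1, Fernley: 3, Oakdale: 3, Ashgrove: 3, Stonebridge: 2, Pinehurst: 2, Millford: 3

The standard divisor is 708709/17 ≈ 41688.765.
Standard quotas: Rivermont 1.4153, Fernley 2.6885, Oakdale 3.0457, Ashgrove 2.6359, Stonebridge 2.1823, Pinehurst 1.5889, Millford 3.4435.
Lower quotas: Rivermont 1, Fernley 2, Oakdale 3, Ashgrove 2, Stonebridge 2, Pinehurst 1, Millford 3 (sum 14, leaving 3 seats).
Remainders in descending order: Fernley 0.6885, Ashgrove 0.6359, Pinehurst 0.5889, Millford 0.4435, Rivermont 0.4153, Stonebridge 0.1823, Oakdale 0.0457.
The surplus seats go to Fernley, Ashgrove, Pinehurst.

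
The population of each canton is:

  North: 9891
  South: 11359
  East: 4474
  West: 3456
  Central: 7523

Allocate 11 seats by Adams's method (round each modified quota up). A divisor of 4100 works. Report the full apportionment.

With modified divisor 4100: modified quotas North 2.412, South 2.770, East 1.091, West 0.843, Central 1.835.
Rounding up: North 3, South 3, East 2, West 1, Central 2 (total 11).

North=3, South=3, East=2, West=1, Central=2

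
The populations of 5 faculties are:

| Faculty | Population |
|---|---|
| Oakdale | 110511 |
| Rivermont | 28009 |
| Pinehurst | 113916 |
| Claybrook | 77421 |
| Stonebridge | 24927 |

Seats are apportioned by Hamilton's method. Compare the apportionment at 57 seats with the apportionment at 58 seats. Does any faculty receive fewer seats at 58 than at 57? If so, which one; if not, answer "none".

At 57 seats: Oakdale 18, Rivermont 5, Pinehurst 18, Claybrook 12, Stonebridge 4.
At 58 seats: Oakdale 18, Rivermont 4, Pinehurst 19, Claybrook 13, Stonebridge 4.
Rivermont drops from 5 to 4.

Rivermont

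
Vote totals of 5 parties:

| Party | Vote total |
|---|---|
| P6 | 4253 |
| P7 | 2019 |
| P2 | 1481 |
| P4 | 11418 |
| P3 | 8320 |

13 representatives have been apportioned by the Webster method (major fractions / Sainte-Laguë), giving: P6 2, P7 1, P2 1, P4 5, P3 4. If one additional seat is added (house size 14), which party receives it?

Priority for the next seat is population ÷ (current seats + 0.5).
Priorities: P6 1701.200, P7 1346.000, P2 987.333, P4 2076.000, P3 1848.889.
Highest priority: P4.

P4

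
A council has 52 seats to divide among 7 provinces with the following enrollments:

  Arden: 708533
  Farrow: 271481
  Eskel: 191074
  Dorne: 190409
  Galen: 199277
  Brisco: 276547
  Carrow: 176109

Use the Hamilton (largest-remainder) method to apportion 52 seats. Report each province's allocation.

Standard divisor: 2013430 ÷ 52 ≈ 38719.808.
Standard quotas: Arden 18.2990, Farrow 7.0114, Eskel 4.9348, Dorne 4.9176, Galen 5.1466, Brisco 7.1423, Carrow 4.5483.
Lower quotas: Arden 18, Farrow 7, Eskel 4, Dorne 4, Galen 5, Brisco 7, Carrow 4 (sum 49, leaving 3 seats).
Remainders in descending order: Eskel 0.9348, Dorne 0.9176, Carrow 0.5483, Arden 0.2990, Galen 0.1466, Brisco 0.1423, Farrow 0.0114.
Largest remainders: Eskel, Dorne, Carrow receive the extra seats.

Arden=18, Farrow=7, Eskel=5, Dorne=5, Galen=5, Brisco=7, Carrow=5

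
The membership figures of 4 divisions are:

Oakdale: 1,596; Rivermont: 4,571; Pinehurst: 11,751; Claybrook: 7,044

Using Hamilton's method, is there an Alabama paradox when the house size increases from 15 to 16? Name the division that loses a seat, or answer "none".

none

At 15 seats: Oakdale 1, Rivermont 3, Pinehurst 7, Claybrook 4.
At 16 seats: Oakdale 1, Rivermont 3, Pinehurst 8, Claybrook 4.
No division's allocation decreased.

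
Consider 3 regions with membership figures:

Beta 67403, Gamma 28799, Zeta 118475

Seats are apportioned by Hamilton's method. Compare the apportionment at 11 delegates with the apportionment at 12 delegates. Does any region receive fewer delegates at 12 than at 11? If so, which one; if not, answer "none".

Gamma

At 11 seats: Beta 3, Gamma 2, Zeta 6.
At 12 seats: Beta 4, Gamma 1, Zeta 7.
Gamma drops from 2 to 1.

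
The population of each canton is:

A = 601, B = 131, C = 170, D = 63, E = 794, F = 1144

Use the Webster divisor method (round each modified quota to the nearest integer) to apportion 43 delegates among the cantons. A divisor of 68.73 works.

A=9, B=2, C=2, D=1, E=12, F=17

With modified divisor 68.73: modified quotas A 8.744, B 1.906, C 2.473, D 0.917, E 11.552, F 16.645.
Rounding to the nearest integer: A 9, B 2, C 2, D 1, E 12, F 17 (total 43).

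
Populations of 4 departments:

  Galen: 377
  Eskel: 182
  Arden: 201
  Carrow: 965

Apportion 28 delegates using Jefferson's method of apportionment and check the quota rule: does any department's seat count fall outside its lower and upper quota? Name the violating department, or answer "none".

Standard quotas: Galen 6.119, Eskel 2.954, Arden 3.263, Carrow 15.664.
Jefferson allocation: Galen 6, Eskel 3, Arden 3, Carrow 16.
Every allocation lies between the lower and upper quota.

none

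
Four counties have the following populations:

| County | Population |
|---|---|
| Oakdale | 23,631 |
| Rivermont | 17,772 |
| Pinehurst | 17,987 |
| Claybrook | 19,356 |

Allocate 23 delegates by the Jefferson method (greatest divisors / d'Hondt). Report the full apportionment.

Standard divisor 78746/23 ≈ 3423.739; standard quotas: Oakdale 6.902, Rivermont 5.191, Pinehurst 5.254, Claybrook 5.653.
Rounding down gives 6, 5, 5, 5 = 21 seats, so the divisor must be adjusted.
With modified divisor 3100: modified quotas Oakdale 7.623, Rivermont 5.733, Pinehurst 5.802, Claybrook 6.244.
Rounding down: Oakdale 7, Rivermont 5, Pinehurst 5, Claybrook 6 (total 23).

Oakdale 7; Rivermont 5; Pinehurst 5; Claybrook 6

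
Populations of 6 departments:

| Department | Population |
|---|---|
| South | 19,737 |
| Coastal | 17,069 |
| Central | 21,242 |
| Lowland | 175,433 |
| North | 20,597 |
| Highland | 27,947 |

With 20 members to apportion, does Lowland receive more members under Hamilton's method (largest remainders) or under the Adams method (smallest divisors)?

Hamilton

Hamilton: South 1, Coastal 1, Central 2, Lowland 12, North 2, Highland 2.
Adams: South 2, Coastal 1, Central 2, Lowland 11, North 2, Highland 2.
Lowland gets 12 under Hamilton and 11 under Adams.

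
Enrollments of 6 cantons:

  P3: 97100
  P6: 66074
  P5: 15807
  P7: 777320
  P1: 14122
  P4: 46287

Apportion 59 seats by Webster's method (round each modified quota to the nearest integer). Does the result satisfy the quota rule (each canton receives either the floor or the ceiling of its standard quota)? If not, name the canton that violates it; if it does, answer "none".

P7

Standard quotas: P3 5.635, P6 3.834, P5 0.917, P7 45.108, P1 0.820, P4 2.686.
Webster allocation: P3 6, P6 4, P5 1, P7 44, P1 1, P4 3.
P7 has quota 45.108 (lower 45, upper 46) but receives 44 — outside the quota interval.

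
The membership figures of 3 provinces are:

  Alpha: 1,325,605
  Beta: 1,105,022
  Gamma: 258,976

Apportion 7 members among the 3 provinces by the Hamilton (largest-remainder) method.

The standard divisor is 2689603/7 = 384229.
Standard quotas: Alpha 3.4500, Beta 2.8759, Gamma 0.6740.
Lower quotas: Alpha 3, Beta 2, Gamma 0 (sum 5, leaving 2 seats).
Remainders in descending order: Beta 0.8759, Gamma 0.6740, Alpha 0.4500.
Largest remainders: Beta, Gamma receive the extra seats.

Alpha 3, Beta 3, Gamma 1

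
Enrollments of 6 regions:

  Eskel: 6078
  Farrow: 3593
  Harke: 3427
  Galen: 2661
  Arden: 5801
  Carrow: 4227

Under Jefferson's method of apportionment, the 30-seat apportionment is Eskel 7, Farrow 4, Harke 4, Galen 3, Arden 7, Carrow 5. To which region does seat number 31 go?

Priority for the next seat is population ÷ (current seats + 1).
Priorities: Eskel 759.750, Farrow 718.600, Harke 685.400, Galen 665.250, Arden 725.125, Carrow 704.500.
Highest priority: Eskel.

Eskel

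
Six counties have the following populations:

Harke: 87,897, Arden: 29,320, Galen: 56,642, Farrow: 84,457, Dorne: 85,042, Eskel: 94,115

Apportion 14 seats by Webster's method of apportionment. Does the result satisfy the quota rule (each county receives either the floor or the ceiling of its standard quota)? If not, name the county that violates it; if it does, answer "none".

Standard quotas: Harke 2.813, Arden 0.938, Galen 1.813, Farrow 2.703, Dorne 2.722, Eskel 3.012.
Webster allocation: Harke 3, Arden 1, Galen 2, Farrow 2, Dorne 3, Eskel 3.
Every allocation lies between the lower and upper quota.

none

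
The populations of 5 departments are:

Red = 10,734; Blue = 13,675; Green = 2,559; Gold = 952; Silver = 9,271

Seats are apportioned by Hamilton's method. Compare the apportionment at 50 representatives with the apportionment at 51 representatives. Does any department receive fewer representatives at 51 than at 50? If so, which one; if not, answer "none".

At 50 seats: Red 14, Blue 18, Green 4, Gold 1, Silver 13.
At 51 seats: Red 15, Blue 19, Green 3, Gold 1, Silver 13.
Green drops from 4 to 3.

Green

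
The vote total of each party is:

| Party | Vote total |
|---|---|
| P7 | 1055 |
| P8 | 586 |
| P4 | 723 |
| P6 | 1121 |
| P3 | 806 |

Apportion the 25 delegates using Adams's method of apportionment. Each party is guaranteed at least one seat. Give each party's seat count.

Standard divisor 4291/25 ≈ 171.64; standard quotas: P7 6.147, P8 3.414, P4 4.212, P6 6.531, P3 4.696.
Rounding up gives 7, 4, 5, 7, 5 = 28 seats, so the divisor must be adjusted.
With modified divisor 190: modified quotas P7 5.553, P8 3.084, P4 3.805, P6 5.900, P3 4.242.
Rounding up: P7 6, P8 4, P4 4, P6 6, P3 5 (total 25).

P7 6, P8 4, P4 4, P6 6, P3 5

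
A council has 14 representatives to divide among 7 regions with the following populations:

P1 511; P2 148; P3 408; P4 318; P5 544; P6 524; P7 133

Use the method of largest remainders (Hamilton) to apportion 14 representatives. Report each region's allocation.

Total 2586; standard divisor 2586/14 ≈ 184.714.
Standard quotas: P1 2.766, P2 0.801, P3 2.209, P4 1.722, P5 2.945, P6 2.837, P7 0.720.
Lower quotas: P1 2, P2 0, P3 2, P4 1, P5 2, P6 2, P7 0 (sum 9, leaving 5 seats).
Remainders in descending order: P5 0.945, P6 0.837, P2 0.801, P1 0.766, P4 0.722, P7 0.720, P3 0.209.
Largest remainders: P5, P6, P2, P1, P4 receive the extra seats.

P1 3; P2 1; P3 2; P4 2; P5 3; P6 3; P7 0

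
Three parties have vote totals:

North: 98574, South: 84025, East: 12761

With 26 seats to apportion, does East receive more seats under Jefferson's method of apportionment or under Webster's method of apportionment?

Jefferson: North 14, South 11, East 1.
Webster: North 13, South 11, East 2.
East gets 1 under Jefferson and 2 under Webster.

Webster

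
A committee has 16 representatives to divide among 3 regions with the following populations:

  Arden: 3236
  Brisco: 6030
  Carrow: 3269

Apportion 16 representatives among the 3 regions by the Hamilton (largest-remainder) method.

The standard divisor is 12535/16 ≈ 783.438.
Standard quotas: Arden 4.1305, Brisco 7.6968, Carrow 4.1726.
Lower quotas: Arden 4, Brisco 7, Carrow 4 (sum 15, leaving 1 seat).
Remainders in descending order: Brisco 0.6968, Carrow 0.1726, Arden 0.1305.
Largest remainder: Brisco receives the extra seat.

Arden 4, Brisco 8, Carrow 4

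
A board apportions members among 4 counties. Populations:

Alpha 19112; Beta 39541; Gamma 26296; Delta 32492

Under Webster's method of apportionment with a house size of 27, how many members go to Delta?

Standard divisor 117441/27 ≈ 4349.667; standard quotas: Alpha 4.394, Beta 9.091, Gamma 6.046, Delta 7.470.
Rounding to the nearest integer gives 4, 9, 6, 7 = 26 seats, so the divisor must be adjusted.
With modified divisor 4300: modified quotas Alpha 4.445, Beta 9.196, Gamma 6.115, Delta 7.556.
Rounding to the nearest integer: Alpha 4, Beta 9, Gamma 6, Delta 8 (total 27).
Delta receives 8.

8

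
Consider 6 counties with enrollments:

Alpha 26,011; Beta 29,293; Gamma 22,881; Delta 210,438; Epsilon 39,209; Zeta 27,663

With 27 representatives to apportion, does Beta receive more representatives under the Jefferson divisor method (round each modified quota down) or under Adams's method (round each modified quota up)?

Adams

Jefferson: Alpha 2, Beta 2, Gamma 1, Delta 17, Epsilon 3, Zeta 2.
Adams: Alpha 2, Beta 3, Gamma 2, Delta 15, Epsilon 3, Zeta 2.
Beta gets 2 under Jefferson and 3 under Adams.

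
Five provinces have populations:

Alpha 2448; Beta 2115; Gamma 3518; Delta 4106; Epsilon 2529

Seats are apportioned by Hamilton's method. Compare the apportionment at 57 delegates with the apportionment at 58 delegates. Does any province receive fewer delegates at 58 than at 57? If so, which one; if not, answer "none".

none

At 57 seats: Alpha 9, Beta 8, Gamma 14, Delta 16, Epsilon 10.
At 58 seats: Alpha 10, Beta 8, Gamma 14, Delta 16, Epsilon 10.
No province's allocation decreased.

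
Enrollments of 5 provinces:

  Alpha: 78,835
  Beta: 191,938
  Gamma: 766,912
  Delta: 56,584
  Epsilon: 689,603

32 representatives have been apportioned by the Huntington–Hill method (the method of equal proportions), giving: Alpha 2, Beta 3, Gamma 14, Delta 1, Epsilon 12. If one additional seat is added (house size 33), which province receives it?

Beta

Priority for the next seat is population ÷ (√(s·(s+1))).
Priorities: Alpha 32184.254, Beta 55407.728, Gamma 52921.956, Delta 40010.930, Epsilon 55212.428.
Highest priority: Beta.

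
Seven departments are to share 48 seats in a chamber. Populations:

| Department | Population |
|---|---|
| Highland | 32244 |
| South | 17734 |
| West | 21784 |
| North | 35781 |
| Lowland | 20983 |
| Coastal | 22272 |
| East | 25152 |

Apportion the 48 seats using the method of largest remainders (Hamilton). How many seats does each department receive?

Total 175950; standard divisor 175950/48 ≈ 3665.625.
Standard quotas: Highland 8.7963, South 4.8379, West 5.9428, North 9.7612, Lowland 5.7243, Coastal 6.0759, East 6.8616.
Lower quotas: Highland 8, South 4, West 5, North 9, Lowland 5, Coastal 6, East 6 (sum 43, leaving 5 seats).
Remainders in descending order: West 0.9428, East 0.8616, South 0.8379, Highland 0.7963, North 0.7612, Lowland 0.7243, Coastal 0.0759.
Largest remainders: West, East, South, Highland, North receive the extra seats.

Highland: 9; South: 5; West: 6; North: 10; Lowland: 5; Coastal: 6; East: 7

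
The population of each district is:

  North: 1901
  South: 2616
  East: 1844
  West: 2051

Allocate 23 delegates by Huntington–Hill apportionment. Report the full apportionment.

North=5; South=7; East=5; West=6

With divisor 362: modified quotas North 5.251, South 7.227, East 5.094, West 5.666.
Geometric-mean thresholds: North √(5·6)=5.477, South √(7·8)=7.483, East √(5·6)=5.477, West √(5·6)=5.477.
Each quota rounded against its threshold gives North 5, South 7, East 5, West 6 (total 23).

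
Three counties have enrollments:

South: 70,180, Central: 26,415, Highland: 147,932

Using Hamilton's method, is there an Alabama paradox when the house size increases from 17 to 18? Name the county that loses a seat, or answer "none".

none

At 17 seats: South 5, Central 2, Highland 10.
At 18 seats: South 5, Central 2, Highland 11.
No county's allocation decreased.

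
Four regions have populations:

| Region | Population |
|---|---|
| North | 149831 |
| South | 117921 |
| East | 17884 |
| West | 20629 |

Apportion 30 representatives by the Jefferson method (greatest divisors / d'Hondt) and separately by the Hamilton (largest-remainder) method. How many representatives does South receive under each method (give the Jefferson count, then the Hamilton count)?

Jefferson: North 15, South 12, East 1, West 2.
Hamilton: North 15, South 11, East 2, West 2.
South gets 12 under Jefferson and 11 under Hamilton.

12 and 11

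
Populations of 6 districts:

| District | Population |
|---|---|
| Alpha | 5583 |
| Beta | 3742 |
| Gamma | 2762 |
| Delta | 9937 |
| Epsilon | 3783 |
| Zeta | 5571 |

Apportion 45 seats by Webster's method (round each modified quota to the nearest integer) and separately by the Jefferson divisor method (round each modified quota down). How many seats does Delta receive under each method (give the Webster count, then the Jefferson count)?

14 and 15

Webster: Alpha 8, Beta 5, Gamma 4, Delta 14, Epsilon 6, Zeta 8.
Jefferson: Alpha 8, Beta 5, Gamma 4, Delta 15, Epsilon 5, Zeta 8.
Delta gets 14 under Webster and 15 under Jefferson.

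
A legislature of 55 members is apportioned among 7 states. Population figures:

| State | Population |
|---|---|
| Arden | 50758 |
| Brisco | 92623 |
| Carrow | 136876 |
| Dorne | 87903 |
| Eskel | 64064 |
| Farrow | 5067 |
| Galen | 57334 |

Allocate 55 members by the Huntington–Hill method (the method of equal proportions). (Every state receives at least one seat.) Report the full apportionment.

With divisor 9056: modified quotas Arden 5.605, Brisco 10.228, Carrow 15.114, Dorne 9.707, Eskel 7.074, Farrow 0.560, Galen 6.331.
Geometric-mean thresholds: Arden √(5·6)=5.477, Brisco √(10·11)=10.488, Carrow √(15·16)=15.492, Dorne √(9·10)=9.487, Eskel √(7·8)=7.483, Farrow (min 1), Galen √(6·7)=6.481.
Each quota rounded against its threshold gives Arden 6, Brisco 10, Carrow 15, Dorne 10, Eskel 7, Farrow 1, Galen 6 (total 55).

Arden: 6, Brisco: 10, Carrow: 15, Dorne: 10, Eskel: 7, Farrow: 1, Galen: 6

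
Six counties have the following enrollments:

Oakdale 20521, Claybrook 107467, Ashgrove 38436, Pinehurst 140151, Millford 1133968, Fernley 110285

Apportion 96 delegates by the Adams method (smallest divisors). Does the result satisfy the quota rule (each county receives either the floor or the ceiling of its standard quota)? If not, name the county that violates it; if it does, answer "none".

Standard quotas: Oakdale 1.270, Claybrook 6.652, Ashgrove 2.379, Pinehurst 8.676, Millford 70.195, Fernley 6.827.
Adams allocation: Oakdale 2, Claybrook 7, Ashgrove 3, Pinehurst 9, Millford 68, Fernley 7.
Millford has quota 70.195 (lower 70, upper 71) but receives 68 — outside the quota interval.

Millford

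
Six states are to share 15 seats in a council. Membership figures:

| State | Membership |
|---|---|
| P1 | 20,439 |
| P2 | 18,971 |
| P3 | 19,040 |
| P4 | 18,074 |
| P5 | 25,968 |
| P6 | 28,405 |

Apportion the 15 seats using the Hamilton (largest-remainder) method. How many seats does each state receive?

P1 3, P2 2, P3 2, P4 2, P5 3, P6 3

The standard divisor is 130897/15 ≈ 8726.467.
Standard quotas: P1 2.3422, P2 2.1740, P3 2.1819, P4 2.0712, P5 2.9758, P6 3.2550.
Lower quotas: P1 2, P2 2, P3 2, P4 2, P5 2, P6 3 (sum 13, leaving 2 seats).
Remainders in descending order: P5 0.9758, P1 0.3422, P6 0.2550, P3 0.1819, P2 0.1740, P4 0.0712.
Largest remainders: P5, P1 receive the extra seats.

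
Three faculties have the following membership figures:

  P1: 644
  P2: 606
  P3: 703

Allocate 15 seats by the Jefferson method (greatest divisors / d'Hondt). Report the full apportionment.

P1: 5; P2: 5; P3: 5

Standard divisor 1953/15 ≈ 130.2; standard quotas: P1 4.946, P2 4.654, P3 5.399.
Rounding down gives 4, 4, 5 = 13 seats, so the divisor must be adjusted.
With modified divisor 120: modified quotas P1 5.367, P2 5.050, P3 5.858.
Rounding down: P1 5, P2 5, P3 5 (total 15).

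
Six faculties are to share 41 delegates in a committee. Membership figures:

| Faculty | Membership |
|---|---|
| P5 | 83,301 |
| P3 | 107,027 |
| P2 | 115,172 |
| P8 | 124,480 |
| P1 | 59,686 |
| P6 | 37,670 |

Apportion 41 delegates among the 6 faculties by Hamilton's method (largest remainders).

The standard divisor is 527336/41 ≈ 12861.854.
Standard quotas: P5 6.4766, P3 8.3213, P2 8.9545, P8 9.6782, P1 4.6405, P6 2.9288.
Lower quotas: P5 6, P3 8, P2 8, P8 9, P1 4, P6 2 (sum 37, leaving 4 seats).
Remainders in descending order: P2 0.9545, P6 0.9288, P8 0.6782, P1 0.6405, P5 0.4766, P3 0.3213.
The surplus seats go to P2, P6, P8, P1.

P5=6; P3=8; P2=9; P8=10; P1=5; P6=3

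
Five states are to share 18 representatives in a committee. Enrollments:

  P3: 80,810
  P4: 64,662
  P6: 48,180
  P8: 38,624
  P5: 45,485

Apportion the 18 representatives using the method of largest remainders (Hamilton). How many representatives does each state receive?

Total 277761; standard divisor 277761/18 ≈ 15431.167.
Standard quotas: P3 5.2368, P4 4.1904, P6 3.1223, P8 2.5030, P5 2.9476.
Lower quotas: P3 5, P4 4, P6 3, P8 2, P5 2 (sum 16, leaving 2 seats).
Remainders in descending order: P5 0.9476, P8 0.5030, P3 0.2368, P4 0.1904, P6 0.1223.
The surplus seats go to P5, P8.

P3=5, P4=4, P6=3, P8=3, P5=3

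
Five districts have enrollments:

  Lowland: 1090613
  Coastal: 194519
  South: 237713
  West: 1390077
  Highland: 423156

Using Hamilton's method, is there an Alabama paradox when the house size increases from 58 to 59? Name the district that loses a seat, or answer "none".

At 58 seats: Lowland 19, Coastal 4, South 4, West 24, Highland 7.
At 59 seats: Lowland 19, Coastal 3, South 4, West 25, Highland 8.
Coastal drops from 4 to 3.

Coastal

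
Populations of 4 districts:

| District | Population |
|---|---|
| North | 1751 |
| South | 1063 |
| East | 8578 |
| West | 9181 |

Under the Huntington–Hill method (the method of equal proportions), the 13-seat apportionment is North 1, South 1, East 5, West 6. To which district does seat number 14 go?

Priority for the next seat is population ÷ (√(s·(s+1))).
Priorities: North 1238.144, South 751.655, East 1566.121, West 1416.659.
Highest priority: East.

East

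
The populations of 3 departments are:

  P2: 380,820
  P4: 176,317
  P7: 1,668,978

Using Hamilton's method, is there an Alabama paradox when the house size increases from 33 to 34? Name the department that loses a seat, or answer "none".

At 33 seats: P2 6, P4 2, P7 25.
At 34 seats: P2 6, P4 3, P7 25.
No department's allocation decreased.

none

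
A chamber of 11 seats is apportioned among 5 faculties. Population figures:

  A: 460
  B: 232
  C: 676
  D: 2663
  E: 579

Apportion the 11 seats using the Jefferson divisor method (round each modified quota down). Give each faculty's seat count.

A 1; B 0; C 2; D 7; E 1

Standard divisor 4610/11 ≈ 419.091; standard quotas: A 1.098, B 0.554, C 1.613, D 6.354, E 1.382.
Rounding down gives 1, 0, 1, 6, 1 = 9 seats, so the divisor must be adjusted.
With modified divisor 334.41: modified quotas A 1.376, B 0.694, C 2.021, D 7.963, E 1.731.
Rounding down: A 1, B 0, C 2, D 7, E 1 (total 11).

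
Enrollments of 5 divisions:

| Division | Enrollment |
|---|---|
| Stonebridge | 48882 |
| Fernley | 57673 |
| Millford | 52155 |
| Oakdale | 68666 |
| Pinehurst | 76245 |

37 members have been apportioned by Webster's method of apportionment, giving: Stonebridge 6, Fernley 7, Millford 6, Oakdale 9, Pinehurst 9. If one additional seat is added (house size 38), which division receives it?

Priority for the next seat is population ÷ (current seats + 0.5).
Priorities: Stonebridge 7520.308, Fernley 7689.733, Millford 8023.846, Oakdale 7228.000, Pinehurst 8025.789.
Highest priority: Pinehurst.

Pinehurst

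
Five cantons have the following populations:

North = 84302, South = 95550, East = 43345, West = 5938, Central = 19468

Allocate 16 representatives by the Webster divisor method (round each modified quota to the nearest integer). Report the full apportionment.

Standard divisor 248603/16 ≈ 15537.688; standard quotas: North 5.426, South 6.150, East 2.790, West 0.382, Central 1.253.
Rounding to the nearest integer gives 5, 6, 3, 0, 1 = 15 seats, so the divisor must be adjusted.
With modified divisor 15000: modified quotas North 5.620, South 6.370, East 2.890, West 0.396, Central 1.298.
Rounding to the nearest integer: North 6, South 6, East 3, West 0, Central 1 (total 16).

North 6, South 6, East 3, West 0, Central 1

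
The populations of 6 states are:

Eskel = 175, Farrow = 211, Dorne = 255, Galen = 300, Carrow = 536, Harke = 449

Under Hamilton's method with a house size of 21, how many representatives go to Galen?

Standard divisor: 1926 ÷ 21 ≈ 91.714.
Standard quotas: Eskel 1.908, Farrow 2.301, Dorne 2.780, Galen 3.271, Carrow 5.844, Harke 4.896.
Lower quotas: Eskel 1, Farrow 2, Dorne 2, Galen 3, Carrow 5, Harke 4 (sum 17, leaving 4 seats).
Remainders in descending order: Eskel 0.908, Harke 0.896, Carrow 0.844, Dorne 0.780, Farrow 0.301, Galen 0.271.
Largest remainders: Eskel, Harke, Carrow, Dorne receive the extra seats.
Galen receives 3.

3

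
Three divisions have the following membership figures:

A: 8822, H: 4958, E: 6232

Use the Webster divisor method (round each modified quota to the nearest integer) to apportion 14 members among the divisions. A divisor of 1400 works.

With modified divisor 1400: modified quotas A 6.301, H 3.541, E 4.451.
Rounding to the nearest integer: A 6, H 4, E 4 (total 14).

A 6, H 4, E 4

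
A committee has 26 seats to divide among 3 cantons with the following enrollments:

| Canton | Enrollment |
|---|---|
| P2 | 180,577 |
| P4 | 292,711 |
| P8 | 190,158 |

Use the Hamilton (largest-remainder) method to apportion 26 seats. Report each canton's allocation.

Standard divisor: 663446 ÷ 26 ≈ 25517.154.
Standard quotas: P2 7.0767, P4 11.4711, P8 7.4522.
Lower quotas: P2 7, P4 11, P8 7 (sum 25, leaving 1 seat).
Remainders in descending order: P4 0.4711, P8 0.4522, P2 0.0767.
Largest remainder: P4 receives the extra seat.

P2=7, P4=12, P8=7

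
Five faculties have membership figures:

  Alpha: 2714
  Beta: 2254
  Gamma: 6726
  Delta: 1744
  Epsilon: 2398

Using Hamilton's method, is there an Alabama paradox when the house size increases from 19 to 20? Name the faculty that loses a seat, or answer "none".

At 19 seats: Alpha 3, Beta 3, Gamma 8, Delta 2, Epsilon 3.
At 20 seats: Alpha 3, Beta 3, Gamma 9, Delta 2, Epsilon 3.
No faculty's allocation decreased.

none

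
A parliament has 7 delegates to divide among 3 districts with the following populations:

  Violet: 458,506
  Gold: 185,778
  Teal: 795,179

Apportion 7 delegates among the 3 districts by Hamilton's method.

Violet: 2, Gold: 1, Teal: 4

Total 1439463; standard divisor 1439463/7 ≈ 205637.571.
Standard quotas: Violet 2.2297, Gold 0.9034, Teal 3.8669.
Lower quotas: Violet 2, Gold 0, Teal 3 (sum 5, leaving 2 seats).
Remainders in descending order: Gold 0.9034, Teal 0.8669, Violet 0.2297.
Largest remainders: Gold, Teal receive the extra seats.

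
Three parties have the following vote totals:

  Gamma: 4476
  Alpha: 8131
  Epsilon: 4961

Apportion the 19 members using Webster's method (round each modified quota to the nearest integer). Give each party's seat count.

Standard divisor 17568/19 ≈ 924.632; standard quotas: Gamma 4.841, Alpha 8.794, Epsilon 5.365.
Rounding to the nearest integer gives Gamma 5, Alpha 9, Epsilon 5 — total 19, matching the house size, so no adjustment is needed.

Gamma 5, Alpha 9, Epsilon 5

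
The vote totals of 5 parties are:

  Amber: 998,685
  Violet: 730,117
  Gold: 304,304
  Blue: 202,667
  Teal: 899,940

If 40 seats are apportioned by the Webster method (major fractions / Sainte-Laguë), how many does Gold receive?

Standard divisor 3135713/40 ≈ 78392.825; standard quotas: Amber 12.739, Violet 9.314, Gold 3.882, Blue 2.585, Teal 11.480.
Rounding to the nearest integer gives Amber 13, Violet 9, Gold 4, Blue 3, Teal 11 — total 40, matching the house size, so no adjustment is needed.
Gold receives 4.

4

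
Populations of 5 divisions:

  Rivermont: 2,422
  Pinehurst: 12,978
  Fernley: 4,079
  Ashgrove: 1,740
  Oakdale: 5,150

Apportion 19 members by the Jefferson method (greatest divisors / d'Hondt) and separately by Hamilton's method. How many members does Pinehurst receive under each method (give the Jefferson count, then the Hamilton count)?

10 and 9

Jefferson: Rivermont 1, Pinehurst 10, Fernley 3, Ashgrove 1, Oakdale 4.
Hamilton: Rivermont 2, Pinehurst 9, Fernley 3, Ashgrove 1, Oakdale 4.
Pinehurst gets 10 under Jefferson and 9 under Hamilton.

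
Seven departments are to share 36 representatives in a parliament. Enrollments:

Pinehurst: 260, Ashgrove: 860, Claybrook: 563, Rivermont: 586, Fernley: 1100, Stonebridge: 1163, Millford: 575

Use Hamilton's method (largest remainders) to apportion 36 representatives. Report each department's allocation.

Standard divisor: 5107 ÷ 36 ≈ 141.861.
Standard quotas: Pinehurst 1.833, Ashgrove 6.062, Claybrook 3.969, Rivermont 4.131, Fernley 7.754, Stonebridge 8.198, Millford 4.053.
Lower quotas: Pinehurst 1, Ashgrove 6, Claybrook 3, Rivermont 4, Fernley 7, Stonebridge 8, Millford 4 (sum 33, leaving 3 seats).
Remainders in descending order: Claybrook 0.969, Pinehurst 0.833, Fernley 0.754, Stonebridge 0.198, Rivermont 0.131, Ashgrove 0.062, Millford 0.053.
Largest remainders: Claybrook, Pinehurst, Fernley receive the extra seats.

Pinehurst 2, Ashgrove 6, Claybrook 4, Rivermont 4, Fernley 8, Stonebridge 8, Millford 4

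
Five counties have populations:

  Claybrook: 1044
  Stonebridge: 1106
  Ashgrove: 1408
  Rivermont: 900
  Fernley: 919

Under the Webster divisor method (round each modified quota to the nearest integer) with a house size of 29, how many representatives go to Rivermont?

Standard divisor 5377/29 ≈ 185.414; standard quotas: Claybrook 5.631, Stonebridge 5.965, Ashgrove 7.594, Rivermont 4.854, Fernley 4.956.
Rounding to the nearest integer gives 6, 6, 8, 5, 5 = 30 seats, so the divisor must be adjusted.
With modified divisor 189: modified quotas Claybrook 5.524, Stonebridge 5.852, Ashgrove 7.450, Rivermont 4.762, Fernley 4.862.
Rounding to the nearest integer: Claybrook 6, Stonebridge 6, Ashgrove 7, Rivermont 5, Fernley 5 (total 29).
Rivermont receives 5.

5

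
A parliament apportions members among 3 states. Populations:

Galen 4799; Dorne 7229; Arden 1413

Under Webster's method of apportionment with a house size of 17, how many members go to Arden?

Standard divisor 13441/17 ≈ 790.647; standard quotas: Galen 6.070, Dorne 9.143, Arden 1.787.
Rounding to the nearest integer gives Galen 6, Dorne 9, Arden 2 — total 17, matching the house size, so no adjustment is needed.
Arden receives 2.

2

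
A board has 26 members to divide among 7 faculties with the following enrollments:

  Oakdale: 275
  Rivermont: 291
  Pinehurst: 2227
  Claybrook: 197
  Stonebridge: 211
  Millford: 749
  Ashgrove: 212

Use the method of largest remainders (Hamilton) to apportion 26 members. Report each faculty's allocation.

The standard divisor is 4162/26 ≈ 160.077.
Standard quotas: Oakdale 1.718, Rivermont 1.818, Pinehurst 13.912, Claybrook 1.231, Stonebridge 1.318, Millford 4.679, Ashgrove 1.324.
Lower quotas: Oakdale 1, Rivermont 1, Pinehurst 13, Claybrook 1, Stonebridge 1, Millford 4, Ashgrove 1 (sum 22, leaving 4 seats).
Remainders in descending order: Pinehurst 0.912, Rivermont 0.818, Oakdale 0.718, Millford 0.679, Ashgrove 0.324, Stonebridge 0.318, Claybrook 0.231.
The surplus seats go to Pinehurst, Rivermont, Oakdale, Millford.

Oakdale=2, Rivermont=2, Pinehurst=14, Claybrook=1, Stonebridge=1, Millford=5, Ashgrove=1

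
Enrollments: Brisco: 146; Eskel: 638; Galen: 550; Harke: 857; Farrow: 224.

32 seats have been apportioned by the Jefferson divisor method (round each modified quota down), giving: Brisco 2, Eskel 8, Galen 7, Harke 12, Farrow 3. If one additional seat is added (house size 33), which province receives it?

Priority for the next seat is population ÷ (current seats + 1).
Priorities: Brisco 48.667, Eskel 70.889, Galen 68.750, Harke 65.923, Farrow 56.000.
Highest priority: Eskel.

Eskel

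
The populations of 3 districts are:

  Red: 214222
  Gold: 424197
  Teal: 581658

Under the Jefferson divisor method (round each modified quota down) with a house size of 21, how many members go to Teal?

Standard divisor 1220077/21 ≈ 58098.905; standard quotas: Red 3.687, Gold 7.301, Teal 10.012.
Rounding down gives 3, 7, 10 = 20 seats, so the divisor must be adjusted.
With modified divisor 53183.9: modified quotas Red 4.028, Gold 7.976, Teal 10.937.
Rounding down: Red 4, Gold 7, Teal 10 (total 21).
Teal receives 10.

10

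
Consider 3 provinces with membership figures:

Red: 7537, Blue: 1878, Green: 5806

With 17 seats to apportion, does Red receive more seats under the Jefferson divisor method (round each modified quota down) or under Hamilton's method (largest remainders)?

Jefferson

Jefferson: Red 9, Blue 2, Green 6.
Hamilton: Red 8, Blue 2, Green 7.
Red gets 9 under Jefferson and 8 under Hamilton.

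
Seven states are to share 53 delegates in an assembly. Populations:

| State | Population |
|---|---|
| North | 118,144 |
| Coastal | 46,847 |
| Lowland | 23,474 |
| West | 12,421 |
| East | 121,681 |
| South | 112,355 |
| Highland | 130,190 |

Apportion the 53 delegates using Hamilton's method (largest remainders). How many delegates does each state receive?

Total 565112; standard divisor 565112/53 ≈ 10662.491.
Standard quotas: North 11.0803, Coastal 4.3936, Lowland 2.2015, West 1.1649, East 11.4121, South 10.5374, Highland 12.2101.
Lower quotas: North 11, Coastal 4, Lowland 2, West 1, East 11, South 10, Highland 12 (sum 51, leaving 2 seats).
Remainders in descending order: South 0.5374, East 0.4121, Coastal 0.3936, Highland 0.2101, Lowland 0.2015, West 0.1649, North 0.0803.
The surplus seats go to South, East.

North: 11, Coastal: 4, Lowland: 2, West: 1, East: 12, South: 11, Highland: 12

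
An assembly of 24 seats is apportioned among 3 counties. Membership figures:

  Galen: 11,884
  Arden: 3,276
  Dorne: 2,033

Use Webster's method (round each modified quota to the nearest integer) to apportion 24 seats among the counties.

Standard divisor 17193/24 ≈ 716.375; standard quotas: Galen 16.589, Arden 4.573, Dorne 2.838.
Rounding to the nearest integer gives 17, 5, 3 = 25 seats, so the divisor must be adjusted.
With modified divisor 724: modified quotas Galen 16.414, Arden 4.525, Dorne 2.808.
Rounding to the nearest integer: Galen 16, Arden 5, Dorne 3 (total 24).

Galen 16, Arden 5, Dorne 3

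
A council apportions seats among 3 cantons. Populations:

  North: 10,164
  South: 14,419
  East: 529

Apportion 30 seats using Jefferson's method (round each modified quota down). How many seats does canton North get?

Standard divisor 25112/30 ≈ 837.067; standard quotas: North 12.142, South 17.226, East 0.632.
Rounding down gives 12, 17, 0 = 29 seats, so the divisor must be adjusted.
With modified divisor 800: modified quotas North 12.705, South 18.024, East 0.661.
Rounding down: North 12, South 18, East 0 (total 30).
North receives 12.

12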